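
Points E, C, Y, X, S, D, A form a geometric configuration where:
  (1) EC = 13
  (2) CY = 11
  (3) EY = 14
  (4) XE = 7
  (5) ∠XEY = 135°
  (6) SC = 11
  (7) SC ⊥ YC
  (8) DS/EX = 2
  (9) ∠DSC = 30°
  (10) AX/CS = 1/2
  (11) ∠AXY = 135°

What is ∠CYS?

Step 1: By the law of cosines on triangle YCS: YS² = 11² + 11² − 2·11·11·cos(90°) = 242, so YS = 11·√2.
Step 2: By the inverse law of cosines on triangle CYS: cos(∠CYS) = (11² + (11·√2)² − 11²) / (2·11·11·√2) = 242/342.24 = 0.7071, so ∠CYS = 45°.

Therefore, the measure of angle ∠CYS = 45°.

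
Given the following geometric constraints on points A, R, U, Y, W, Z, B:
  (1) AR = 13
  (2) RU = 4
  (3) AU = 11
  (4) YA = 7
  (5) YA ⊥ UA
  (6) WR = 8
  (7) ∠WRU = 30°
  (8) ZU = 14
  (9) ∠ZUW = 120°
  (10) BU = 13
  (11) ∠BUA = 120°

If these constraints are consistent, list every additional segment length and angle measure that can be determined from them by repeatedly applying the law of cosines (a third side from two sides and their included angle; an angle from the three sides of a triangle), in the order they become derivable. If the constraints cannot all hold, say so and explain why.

The constraints are consistent. Derivable facts, in order:
After 1 step:
- AB ≈ 20.81
- UW ≈ 4.96
- UY = √170
- ∠ARU = 52.02°
- ∠AUR = 111.32°
- ∠RAU = 16.66°
After 2 steps:
- WZ ≈ 17.03
- ∠ABU = 27.25°
- ∠AUY = 32.47°
- ∠AYU = 57.53°
- ∠BAU = 32.75°
- ∠RUW = 126.21°
- ∠RWU = 23.79°
After 3 steps:
- ∠UWZ = 45.4°
- ∠UZW = 14.6°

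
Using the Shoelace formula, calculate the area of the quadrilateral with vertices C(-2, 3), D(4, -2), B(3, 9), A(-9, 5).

The Shoelace formula works by pairing each vertex with the next (cycling back to the first).
For each pair, compute x_i*y_(i+1) - x_(i+1)*y_i:
  (-2*-2 - 4*3) = -8
  (4*9 - 3*-2) = 42
  (3*5 - -9*9) = 96
  (-9*3 - -2*5) = -17
Taking half the absolute value of the total: Area = (1/2)(113) = 113/2.

113/2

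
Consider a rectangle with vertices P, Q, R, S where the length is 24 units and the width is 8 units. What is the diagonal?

A rectangle's diagonal splits it into two right triangles, with the diagonal as the hypotenuse.
By the Pythagorean theorem, d^2 = 24^2 + 8^2 = 640.
Therefore d = sqrt(640) = 8*sqrt(10).

8*sqrt(10)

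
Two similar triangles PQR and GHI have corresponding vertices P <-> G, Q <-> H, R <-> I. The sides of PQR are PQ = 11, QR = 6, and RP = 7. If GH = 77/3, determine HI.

k = 77/3/11 = 7/3. HI = 7/3 * 6 = 14.

14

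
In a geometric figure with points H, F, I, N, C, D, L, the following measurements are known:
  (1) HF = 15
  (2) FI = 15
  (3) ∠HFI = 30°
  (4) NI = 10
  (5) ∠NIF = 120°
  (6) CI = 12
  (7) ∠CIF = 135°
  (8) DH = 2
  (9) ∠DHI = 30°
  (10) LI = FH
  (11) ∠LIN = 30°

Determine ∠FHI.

Step 1: By the law of cosines on triangle HFI: HI² = 15² + 15² − 2·15·15·cos(30°) = 60.29, so HI ≈ 7.76.
Step 2: By the inverse law of cosines on triangle FHI: cos(∠FHI) = (15² + 7.76² − 15²) / (2·15·7.76) = 60.29/232.94 = 0.2588, so ∠FHI = 75°.

Therefore, the measure of angle ∠FHI = 75°.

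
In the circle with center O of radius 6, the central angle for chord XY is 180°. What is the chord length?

Chord = 2(6) sin(90°) = 12

12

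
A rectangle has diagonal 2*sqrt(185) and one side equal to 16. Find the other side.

Using the Pythagorean theorem: d^2 = a^2 + b^2
b^2 = d^2 - a^2
b^2 = 740 - 256
b^2 = 484
b = sqrt(484) = 22

22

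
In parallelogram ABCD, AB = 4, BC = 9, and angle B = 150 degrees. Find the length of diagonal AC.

The diagonal of a parallelogram can be found by treating two adjacent sides and the diagonal as a triangle.
Applying the law of cosines with sides 4, 9 and included angle 150°:
d^2 = 16 + 81 - 72*cos(150°) = 36*sqrt(3) + 97
d = sqrt(36*sqrt(3) + 97)

sqrt(36*sqrt(3) + 97)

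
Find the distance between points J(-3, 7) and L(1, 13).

d = sqrt((1 - -3)^2 + (13 - 7)^2)
d = sqrt(4^2 + 6^2)
d = sqrt(16 + 36)
d = sqrt(52) = 2*sqrt(13)

2*sqrt(13)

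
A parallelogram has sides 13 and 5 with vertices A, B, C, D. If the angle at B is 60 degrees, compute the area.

Area = a * b * sin(theta)
Area = 13 * 5 * sin(60 degrees)
Area = 65 * sqrt(3)/2
Area = 65*sqrt(3)/2

65*sqrt(3)/2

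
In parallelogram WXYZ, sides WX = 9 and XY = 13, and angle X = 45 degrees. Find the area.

The area of a parallelogram equals the product of two adjacent sides times the sine of the included angle.
This is because the height equals 13 * sin(45°) = 13*sqrt(2)/2.
Area = 9 * 13*sqrt(2)/2 = 117*sqrt(2)/2

117*sqrt(2)/2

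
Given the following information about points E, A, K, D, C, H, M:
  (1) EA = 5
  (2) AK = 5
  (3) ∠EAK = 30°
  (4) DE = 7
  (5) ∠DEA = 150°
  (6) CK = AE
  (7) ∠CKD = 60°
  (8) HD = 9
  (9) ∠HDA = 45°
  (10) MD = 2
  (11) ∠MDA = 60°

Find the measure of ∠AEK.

Step 1: By the law of cosines on triangle EAK: EK² = 5² + 5² − 2·5·5·cos(30°) = 6.7, so EK ≈ 2.59.
Step 2: By the inverse law of cosines on triangle AEK: cos(∠AEK) = (5² + 2.59² − 5²) / (2·5·2.59) = 6.7/25.88 = 0.2588, so ∠AEK = 75°.

Therefore, the measure of angle ∠AEK = 75°.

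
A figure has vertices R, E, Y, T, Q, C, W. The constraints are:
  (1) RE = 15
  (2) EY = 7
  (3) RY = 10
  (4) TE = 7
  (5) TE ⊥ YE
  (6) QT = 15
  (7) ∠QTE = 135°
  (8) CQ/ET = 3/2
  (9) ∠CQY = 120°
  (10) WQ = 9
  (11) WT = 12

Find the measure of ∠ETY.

Step 1: By the law of cosines on triangle TEY: TY² = 7² + 7² − 2·7·7·cos(90°) = 98, so TY = 7·√2.
Step 2: By the inverse law of cosines on triangle ETY: cos(∠ETY) = (7² + (7·√2)² − 7²) / (2·7·7·√2) = 98/138.59 = 0.7071, so ∠ETY = 45°.

Therefore, the measure of angle ∠ETY = 45°.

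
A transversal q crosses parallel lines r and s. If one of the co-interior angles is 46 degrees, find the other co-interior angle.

Co-interior angles sum to 180: 180 - 46 = 134 degrees.

134 degrees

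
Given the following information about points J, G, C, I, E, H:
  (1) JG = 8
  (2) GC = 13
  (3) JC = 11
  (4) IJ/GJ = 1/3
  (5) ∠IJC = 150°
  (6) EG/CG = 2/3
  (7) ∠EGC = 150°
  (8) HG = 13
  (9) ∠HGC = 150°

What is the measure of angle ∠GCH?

Step 1: By the law of cosines on triangle CGH: CH² = 13² + 13² − 2·13·13·cos(150°) = 630.72, so CH ≈ 25.11.
Step 2: By the inverse law of cosines on triangle GCH: cos(∠GCH) = (13² + 25.11² − 13²) / (2·13·25.11) = 630.72/652.97 = 0.9659, so ∠GCH = 15°.

Therefore, the measure of angle ∠GCH = 15°.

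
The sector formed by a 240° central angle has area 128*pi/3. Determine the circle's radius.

r² = 360 × 128*pi/3 / (π × 240) = 64, so r = 8.

8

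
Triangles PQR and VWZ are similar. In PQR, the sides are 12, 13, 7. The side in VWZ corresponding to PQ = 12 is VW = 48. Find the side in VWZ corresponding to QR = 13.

Similar triangles have proportional sides. Setting up the proportion:
VW / PQ = WZ / QR
48 / 12 = WZ / 13
WZ = 13 * 48 / 12 = 52.

52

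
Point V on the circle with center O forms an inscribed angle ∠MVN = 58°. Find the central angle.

The inscribed angle theorem states that a central angle is always twice any inscribed angle that subtends the same arc.
Since the inscribed angle is 58°, the central angle = 2 × 58° = 116°.

116°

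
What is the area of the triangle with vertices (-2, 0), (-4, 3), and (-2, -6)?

Using the Shoelace formula for a triangle:
Area = (1/2)|x0(y1 - y2) + x1(y2 - y0) + x2(y0 - y1)|
Area = (1/2)|-2(3 - -6) + -4(-6 - 0) + -2(0 - 3)|
Area = (1/2)|-18 + 24 + 6|
Area = (1/2)|12|
Area = (1/2)(12)
Area = 6

6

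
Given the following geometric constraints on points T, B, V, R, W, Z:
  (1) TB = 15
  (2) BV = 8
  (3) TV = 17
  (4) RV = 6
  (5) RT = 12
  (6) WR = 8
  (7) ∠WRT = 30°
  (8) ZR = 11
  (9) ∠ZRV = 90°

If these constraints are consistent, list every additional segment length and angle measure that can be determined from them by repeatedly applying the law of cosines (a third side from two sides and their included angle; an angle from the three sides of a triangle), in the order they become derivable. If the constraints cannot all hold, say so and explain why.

The constraints are consistent. Derivable facts, in order:
After 1 step:
- TW ≈ 6.46
- VZ = √157
- ∠BTV = 28.07°
- ∠BVT = 61.93°
- ∠RTV = 13.33°
- ∠RVT = 27.47°
- ∠TBV = 90°
- ∠TRV = 139.2°
After 2 steps:
- ∠RTW = 38.26°
- ∠RVZ = 61.39°
- ∠RWT = 111.74°
- ∠RZV = 28.61°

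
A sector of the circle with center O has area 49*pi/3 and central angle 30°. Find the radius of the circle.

r² = 360 × 49*pi/3 / (π × 30) = 196, so r = 14.

14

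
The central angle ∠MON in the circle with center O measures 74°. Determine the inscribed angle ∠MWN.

By the inscribed angle theorem, the inscribed angle is half the central angle.
Inscribed angle = 74° / 2 = 37°

37°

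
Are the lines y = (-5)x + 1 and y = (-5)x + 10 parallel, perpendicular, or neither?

Slope of line 1: m1 = -5
Slope of line 2: m2 = -5
Since m1 = m2 = -5, the lines are parallel.

Parallel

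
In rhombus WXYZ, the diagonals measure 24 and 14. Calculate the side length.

The diagonals of a rhombus bisect each other at right angles.
Half-diagonals: 24/2 = 12 and 14/2 = 7
side = sqrt(12^2 + 7^2)
side = sqrt(144 + 49)
side = sqrt(193)

sqrt(193)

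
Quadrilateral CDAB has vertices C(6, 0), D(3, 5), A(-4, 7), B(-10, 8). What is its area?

Shoelace: sum of cross terms = 61, Area = (1/2)|61| = 61/2

61/2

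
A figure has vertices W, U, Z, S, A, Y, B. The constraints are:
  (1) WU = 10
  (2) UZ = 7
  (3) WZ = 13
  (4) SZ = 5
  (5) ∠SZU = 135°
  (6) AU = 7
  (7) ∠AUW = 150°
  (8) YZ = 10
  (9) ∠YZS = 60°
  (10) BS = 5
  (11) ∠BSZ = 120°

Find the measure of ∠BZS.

Step 1: By the law of cosines on triangle ZSB: ZB² = 5² + 5² − 2·5·5·cos(120°) = 75, so ZB = 5·√3.
Step 2: By the inverse law of cosines on triangle BZS: cos(∠BZS) = ((5·√3)² + 5² − 5²) / (2·5·√3·5) = 75/86.6 = 0.866, so ∠BZS = 30°.

Therefore, the measure of angle ∠BZS = 30°.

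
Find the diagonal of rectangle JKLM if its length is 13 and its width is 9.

Using the Pythagorean theorem:
d² = 13² + 9² = 169 + 81 = 250
d = sqrt(250) = 5*sqrt(10)

5*sqrt(10)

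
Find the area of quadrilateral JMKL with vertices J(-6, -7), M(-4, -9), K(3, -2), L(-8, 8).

The Shoelace formula works by pairing each vertex with the next (cycling back to the first).
For each pair, compute x_i*y_(i+1) - x_(i+1)*y_i:
  (-6*-9 - -4*-7) = 26
  (-4*-2 - 3*-9) = 35
  (3*8 - -8*-2) = 8
  (-8*-7 - -6*8) = 104
Taking half the absolute value of the total: Area = (1/2)(173) = 173/2.

173/2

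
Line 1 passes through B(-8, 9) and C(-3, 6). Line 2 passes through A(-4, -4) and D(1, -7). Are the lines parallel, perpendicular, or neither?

Slope of line 1: m1 = (6 - 9)/(-3 - -8) = -3/5 = -3/5
Slope of line 2: m2 = (-7 - -4)/(1 - -4) = -3/5 = -3/5
Two lines are parallel if and only if they have equal slopes (or both are vertical).
Here m1 = m2 = -3/5, confirming the lines are parallel.

Parallel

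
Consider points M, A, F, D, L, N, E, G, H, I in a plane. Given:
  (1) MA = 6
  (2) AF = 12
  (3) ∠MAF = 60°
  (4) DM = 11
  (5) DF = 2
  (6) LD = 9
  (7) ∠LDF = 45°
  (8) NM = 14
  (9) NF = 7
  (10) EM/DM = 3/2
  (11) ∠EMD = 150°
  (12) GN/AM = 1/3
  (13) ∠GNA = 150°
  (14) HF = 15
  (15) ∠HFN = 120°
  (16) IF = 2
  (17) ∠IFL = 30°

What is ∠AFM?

Step 1: By the law of cosines on triangle FAM: FM² = 12² + 6² − 2·12·6·cos(60°) = 108, so FM = 6·√3.
Step 2: By the inverse law of cosines on triangle AFM: cos(∠AFM) = (12² + (6·√3)² − 6²) / (2·12·6·√3) = 216/249.42 = 0.866, so ∠AFM = 30°.

Therefore, the measure of angle ∠AFM = 30°.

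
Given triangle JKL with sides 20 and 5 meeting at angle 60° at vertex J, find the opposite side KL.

Law of cosines: KL^2 = 20^2 + 5^2 - 2(20)(5)cos(60°) = 325, so KL = 5*sqrt(13).

5*sqrt(13)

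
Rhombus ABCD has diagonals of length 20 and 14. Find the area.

Area of a rhombus = (d1 * d2) / 2
Area = (20 * 14) / 2
Area = 280 / 2
Area = 140

140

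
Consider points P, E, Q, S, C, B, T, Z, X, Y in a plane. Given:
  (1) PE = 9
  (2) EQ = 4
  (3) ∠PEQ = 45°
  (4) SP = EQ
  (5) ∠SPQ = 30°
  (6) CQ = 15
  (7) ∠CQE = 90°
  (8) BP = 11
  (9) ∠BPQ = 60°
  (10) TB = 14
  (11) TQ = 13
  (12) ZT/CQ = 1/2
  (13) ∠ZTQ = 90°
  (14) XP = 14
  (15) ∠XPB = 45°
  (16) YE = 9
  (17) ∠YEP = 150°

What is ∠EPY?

Step 1: By the law of cosines on triangle PEY: PY² = 9² + 9² − 2·9·9·cos(150°) = 302.3, so PY ≈ 17.39.
Step 2: By the inverse law of cosines on triangle EPY: cos(∠EPY) = (9² + 17.39² − 9²) / (2·9·17.39) = 302.3/312.96 = 0.9659, so ∠EPY = 15°.

Therefore, the measure of angle ∠EPY = 15°.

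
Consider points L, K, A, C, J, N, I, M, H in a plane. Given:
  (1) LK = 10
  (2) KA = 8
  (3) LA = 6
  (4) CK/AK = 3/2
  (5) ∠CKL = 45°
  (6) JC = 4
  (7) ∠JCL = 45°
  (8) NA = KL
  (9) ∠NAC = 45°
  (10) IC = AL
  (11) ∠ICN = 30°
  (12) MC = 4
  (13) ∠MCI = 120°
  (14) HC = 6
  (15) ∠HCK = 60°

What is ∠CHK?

From the given relations: CK = 3/2·AK = 3/2·8 = 12.
Step 1: By the law of cosines on triangle HCK: HK² = 6² + 12² − 2·6·12·cos(60°) = 108, so HK = 6·√3.
Step 2: By the inverse law of cosines on triangle CHK: cos(∠CHK) = (6² + (6·√3)² − 12²) / (2·6·6·√3) = 0/124.71 = 0, so ∠CHK = 90°.

Therefore, the measure of angle ∠CHK = 90°.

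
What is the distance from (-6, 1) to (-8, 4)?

d = sqrt((-8 - -6)^2 + (4 - 1)^2)
d = sqrt(-2^2 + 3^2)
d = sqrt(4 + 9)
d = sqrt(13)

sqrt(13)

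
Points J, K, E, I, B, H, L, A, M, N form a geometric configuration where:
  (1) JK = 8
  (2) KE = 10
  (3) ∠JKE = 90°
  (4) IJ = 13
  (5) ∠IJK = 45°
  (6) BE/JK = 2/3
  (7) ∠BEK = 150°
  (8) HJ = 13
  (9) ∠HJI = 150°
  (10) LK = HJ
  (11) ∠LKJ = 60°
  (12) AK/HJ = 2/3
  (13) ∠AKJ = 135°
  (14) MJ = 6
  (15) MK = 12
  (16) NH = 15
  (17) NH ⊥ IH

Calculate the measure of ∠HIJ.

Step 1: By the law of cosines on triangle IJH: IH² = 13² + 13² − 2·13·13·cos(150°) = 630.72, so IH ≈ 25.11.
Step 2: By the inverse law of cosines on triangle HIJ: cos(∠HIJ) = (25.11² + 13² − 13²) / (2·25.11·13) = 630.72/652.97 = 0.9659, so ∠HIJ = 15°.

Therefore, the measure of angle ∠HIJ = 15°.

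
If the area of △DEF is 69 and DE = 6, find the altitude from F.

Rearranging the area formula Area = (1/2) * base * height:
height = 2 * Area / base = 2 * 69 / 6 = 23.

23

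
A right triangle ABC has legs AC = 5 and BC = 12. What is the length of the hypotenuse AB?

In a right triangle, the square of the hypotenuse equals the sum of the squares of the two legs.
The legs are 5 and 12, so the hypotenuse = sqrt(25 + 144) = sqrt(169) = 13.

13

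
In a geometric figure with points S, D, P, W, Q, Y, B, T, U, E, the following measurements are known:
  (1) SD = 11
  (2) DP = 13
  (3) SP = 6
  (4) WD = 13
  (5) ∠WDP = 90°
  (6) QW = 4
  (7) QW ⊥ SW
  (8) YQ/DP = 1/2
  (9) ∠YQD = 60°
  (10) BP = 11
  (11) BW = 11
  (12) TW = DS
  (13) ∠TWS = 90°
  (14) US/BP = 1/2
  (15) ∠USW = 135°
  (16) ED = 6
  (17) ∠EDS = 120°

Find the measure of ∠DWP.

Step 1: By the law of cosines on triangle WDP: WP² = 13² + 13² − 2·13·13·cos(90°) = 338, so WP = 13·√2.
Step 2: By the inverse law of cosines on triangle DWP: cos(∠DWP) = (13² + (13·√2)² − 13²) / (2·13·13·√2) = 338/478 = 0.7071, so ∠DWP = 45°.

Therefore, the measure of angle ∠DWP = 45°.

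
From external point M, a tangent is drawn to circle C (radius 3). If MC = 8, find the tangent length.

Let T be the point of tangency. Then CT ⊥ MT (radius ⊥ tangent).
In right triangle CTM: CM² = CT² + MT²
8² = 3² + MT²
MT² = 55, MT = sqrt(55)

sqrt(55)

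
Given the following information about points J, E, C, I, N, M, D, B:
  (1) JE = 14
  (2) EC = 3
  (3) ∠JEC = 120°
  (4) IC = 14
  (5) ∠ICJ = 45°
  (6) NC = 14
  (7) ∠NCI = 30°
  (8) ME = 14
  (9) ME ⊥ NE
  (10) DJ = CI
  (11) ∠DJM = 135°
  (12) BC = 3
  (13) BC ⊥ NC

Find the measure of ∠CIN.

Step 1: By the law of cosines on triangle ICN: IN² = 14² + 14² − 2·14·14·cos(30°) = 52.52, so IN ≈ 7.25.
Step 2: By the inverse law of cosines on triangle CIN: cos(∠CIN) = (14² + 7.25² − 14²) / (2·14·7.25) = 52.52/202.91 = 0.2588, so ∠CIN = 75°.

Therefore, the measure of angle ∠CIN = 75°.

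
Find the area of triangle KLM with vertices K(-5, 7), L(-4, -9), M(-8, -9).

Shoelace: Area = (1/2)|-5(-9--9) + -4(-9-7) + -8(7--9)| = (1/2)(64) = 32

32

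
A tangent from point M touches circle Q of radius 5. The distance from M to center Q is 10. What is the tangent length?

The tangent, radius, and line from the external point to the center form a right triangle.
The right angle is where the tangent meets the radius.
By the Pythagorean theorem: tangent² + 5² = 10²
tangent² = 100 - 25 = 75
tangent = 5*sqrt(3)

5*sqrt(3)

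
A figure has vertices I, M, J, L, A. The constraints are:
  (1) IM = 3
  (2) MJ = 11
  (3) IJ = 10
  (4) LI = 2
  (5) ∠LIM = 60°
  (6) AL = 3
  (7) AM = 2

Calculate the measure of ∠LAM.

Step 1: By the law of cosines on triangle LIM: LM² = 2² + 3² − 2·2·3·cos(60°) = 7, so LM = √7.
Step 2: By the inverse law of cosines on triangle LAM: cos(∠LAM) = (3² + 2² − √7²) / (2·3·2) = 6/12 = 0.5, so ∠LAM = 60°.

Therefore, the measure of angle ∠LAM = 60°.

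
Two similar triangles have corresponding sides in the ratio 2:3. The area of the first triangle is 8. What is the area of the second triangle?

For similar figures, the area ratio equals the square of the side ratio.
Side ratio (the first triangle to the second triangle) = 2:3, so area ratio = 2^2:3^2 = 4:9.
If the area of the first triangle is 8, then the area of the second triangle = 8 * (9/4) = 18.

18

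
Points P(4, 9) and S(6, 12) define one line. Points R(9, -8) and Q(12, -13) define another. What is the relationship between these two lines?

Slope of line 1: m1 = (12 - 9)/(6 - 4) = 3/2 = 3/2
Slope of line 2: m2 = (-13 - -8)/(12 - 9) = -5/3 = -5/3
m1 != m2 and m1*m2 = -5/2 != -1. Neither.

Neither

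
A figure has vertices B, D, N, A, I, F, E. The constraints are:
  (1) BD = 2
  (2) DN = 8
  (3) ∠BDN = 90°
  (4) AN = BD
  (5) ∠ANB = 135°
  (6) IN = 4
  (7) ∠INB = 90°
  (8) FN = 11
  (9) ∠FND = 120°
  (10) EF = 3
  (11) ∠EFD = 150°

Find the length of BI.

Step 1: By the law of cosines on triangle BDN: BN² = 2² + 8² − 2·2·8·cos(90°) = 68, so BN = 2·√17.
Step 2: By the law of cosines on triangle BNI: BI² = (2·√17)² + 4² − 2·2·√17·4·cos(90°) = 84, so BI = 2·√21.

Therefore, the length of BI = 2·√21.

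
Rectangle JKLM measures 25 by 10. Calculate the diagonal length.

A rectangle's diagonal splits it into two right triangles, with the diagonal as the hypotenuse.
By the Pythagorean theorem, d^2 = 25^2 + 10^2 = 725.
Therefore d = sqrt(725) = 5*sqrt(29).

5*sqrt(29)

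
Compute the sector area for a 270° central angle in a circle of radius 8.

Sector area = π(8²)(3/4) = 48*pi

48*pi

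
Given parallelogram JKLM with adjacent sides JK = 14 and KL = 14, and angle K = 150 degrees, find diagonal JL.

The diagonal of a parallelogram can be found by treating two adjacent sides and the diagonal as a triangle.
Applying the law of cosines with sides 14, 14 and included angle 150°:
d^2 = 196 + 196 - 392*cos(150°) = 196*sqrt(3) + 392
d = 14*sqrt(sqrt(3) + 2)

14*sqrt(sqrt(3) + 2)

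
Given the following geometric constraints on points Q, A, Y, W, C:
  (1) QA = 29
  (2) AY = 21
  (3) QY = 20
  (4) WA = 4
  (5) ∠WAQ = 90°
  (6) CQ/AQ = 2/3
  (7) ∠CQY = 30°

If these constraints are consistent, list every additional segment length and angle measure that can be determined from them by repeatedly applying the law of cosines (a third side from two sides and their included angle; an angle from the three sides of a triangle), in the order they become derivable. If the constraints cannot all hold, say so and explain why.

The constraints are consistent. Derivable facts, in order:
After 1 step:
- QW ≈ 29.27
- YC ≈ 10.2
- ∠AQY = 46.4°
- ∠AYQ = 90°
- ∠QAY = 43.6°
After 2 steps:
- ∠AQW = 7.85°
- ∠AWQ = 82.15°
- ∠CYQ = 71.38°
- ∠QCY = 78.62°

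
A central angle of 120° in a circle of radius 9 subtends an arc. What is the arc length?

Arc length = 2π(9)(1/3) = 6*pi

6*pi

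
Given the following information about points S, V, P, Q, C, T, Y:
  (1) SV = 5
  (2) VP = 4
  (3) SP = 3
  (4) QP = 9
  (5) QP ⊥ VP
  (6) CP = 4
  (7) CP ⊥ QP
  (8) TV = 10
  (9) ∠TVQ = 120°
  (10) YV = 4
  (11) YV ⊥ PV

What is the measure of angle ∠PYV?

Step 1: By the law of cosines on triangle YVP: YP² = 4² + 4² − 2·4·4·cos(90°) = 32, so YP = 4·√2.
Step 2: By the inverse law of cosines on triangle PYV: cos(∠PYV) = ((4·√2)² + 4² − 4²) / (2·4·√2·4) = 32/45.25 = 0.7071, so ∠PYV = 45°.

Therefore, the measure of angle ∠PYV = 45°.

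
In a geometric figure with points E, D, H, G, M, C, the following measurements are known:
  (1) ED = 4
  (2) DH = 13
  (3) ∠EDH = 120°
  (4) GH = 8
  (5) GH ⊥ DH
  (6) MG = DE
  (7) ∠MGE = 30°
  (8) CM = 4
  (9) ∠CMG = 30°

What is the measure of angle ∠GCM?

From the given relations: MG = DE = 4.
Step 1: By the law of cosines on triangle CMG: CG² = 4² + 4² − 2·4·4·cos(30°) = 4.29, so CG ≈ 2.07.
Step 2: By the inverse law of cosines on triangle GCM: cos(∠GCM) = (2.07² + 4² − 4²) / (2·2.07·4) = 4.29/16.56 = 0.2588, so ∠GCM = 75°.

Therefore, the measure of angle ∠GCM = 75°.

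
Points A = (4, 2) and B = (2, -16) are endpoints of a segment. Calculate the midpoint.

The midpoint is the average of the coordinates:
x: (4 + 2)/2 = 3
y: (2 + -16)/2 = -7
Midpoint = (3, -7)

(3, -7)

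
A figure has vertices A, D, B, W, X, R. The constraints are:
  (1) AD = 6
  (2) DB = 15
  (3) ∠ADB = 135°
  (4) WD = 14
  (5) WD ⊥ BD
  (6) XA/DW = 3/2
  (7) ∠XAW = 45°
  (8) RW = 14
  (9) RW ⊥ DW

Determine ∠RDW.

Step 1: By the law of cosines on triangle DWR: DR² = 14² + 14² − 2·14·14·cos(90°) = 392, so DR = 14·√2.
Step 2: By the inverse law of cosines on triangle RDW: cos(∠RDW) = ((14·√2)² + 14² − 14²) / (2·14·√2·14) = 392/554.37 = 0.7071, so ∠RDW = 45°.

Therefore, the measure of angle ∠RDW = 45°.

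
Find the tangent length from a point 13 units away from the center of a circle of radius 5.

The tangent, radius, and line from the external point to the center form a right triangle.
The right angle is where the tangent meets the radius.
By the Pythagorean theorem: tangent² + 5² = 13²
tangent² = 169 - 25 = 144
tangent = 12

12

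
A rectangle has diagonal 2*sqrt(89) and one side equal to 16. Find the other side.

Using the Pythagorean theorem: d^2 = a^2 + b^2
b^2 = d^2 - a^2
b^2 = 356 - 256
b^2 = 100
b = sqrt(100) = 10

10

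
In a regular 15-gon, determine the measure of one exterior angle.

Each exterior angle of a regular n-gon is 360 / n.
For n = 15: 360 / 15 = 24 degrees.

24 degrees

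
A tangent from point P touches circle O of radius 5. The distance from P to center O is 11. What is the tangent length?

tangent = √(d² - r²) = √(11² - 5²) = √(121 - 25) = √96 = 4*sqrt(6)

4*sqrt(6)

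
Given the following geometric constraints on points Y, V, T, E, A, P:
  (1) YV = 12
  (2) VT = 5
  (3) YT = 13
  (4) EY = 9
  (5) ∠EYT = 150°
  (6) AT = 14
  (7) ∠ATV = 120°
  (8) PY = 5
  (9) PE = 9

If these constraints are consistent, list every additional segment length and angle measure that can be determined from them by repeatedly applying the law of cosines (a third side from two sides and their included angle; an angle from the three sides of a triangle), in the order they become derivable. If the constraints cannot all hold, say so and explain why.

The constraints are consistent. Derivable facts, in order:
After 1 step:
- TE ≈ 21.28
- VA ≈ 17.06
- ∠EPY = 73.87°
- ∠EYP = 73.87°
- ∠PEY = 32.26°
- ∠TVY = 90°
- ∠TYV = 22.62°
- ∠VTY = 67.38°
After 2 steps:
- ∠AVT = 45.3°
- ∠ETY = 12.21°
- ∠TAV = 14.7°
- ∠TEY = 17.79°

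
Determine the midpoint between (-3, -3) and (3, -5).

The midpoint is the average of the coordinates:
x: (-3 + 3)/2 = 0
y: (-3 + -5)/2 = -4
Midpoint = (0, -4)

(0, -4)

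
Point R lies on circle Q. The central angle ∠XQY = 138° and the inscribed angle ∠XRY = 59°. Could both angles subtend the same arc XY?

By the inscribed angle theorem, the inscribed angle for a central angle of 138° should be 138° / 2 = 69°.
The given inscribed angle is 59°, which does not equal 69°.
Therefore, no, they do not correspond to the same arc.

No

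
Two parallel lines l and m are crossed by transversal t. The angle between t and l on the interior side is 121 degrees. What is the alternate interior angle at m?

Alternate interior angles lie on opposite sides of the transversal, between the parallel lines.
By the alternate interior angle theorem, they are equal: 121 degrees.

121 degrees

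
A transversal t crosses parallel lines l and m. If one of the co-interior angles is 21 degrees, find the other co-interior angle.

Co-interior (same-side interior) angles are between the parallel lines on the same side of the transversal.
Unlike corresponding or alternate interior angles, they are supplementary rather than equal.
So the angle = 180 - 21 = 159 degrees.

159 degrees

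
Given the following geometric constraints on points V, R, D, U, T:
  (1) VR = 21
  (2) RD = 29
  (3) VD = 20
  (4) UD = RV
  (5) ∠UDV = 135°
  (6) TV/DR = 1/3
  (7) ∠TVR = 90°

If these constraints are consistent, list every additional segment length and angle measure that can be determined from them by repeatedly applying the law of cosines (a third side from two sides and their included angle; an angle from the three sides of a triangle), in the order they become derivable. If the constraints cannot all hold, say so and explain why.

The constraints are consistent. Derivable facts, in order:
After 1 step:
- RT ≈ 23.12
- VU ≈ 37.88
- ∠DRV = 43.6°
- ∠DVR = 90°
- ∠RDV = 46.4°
After 2 steps:
- ∠DUV = 21.92°
- ∠DVU = 23.08°
- ∠RTV = 65.28°
- ∠TRV = 24.72°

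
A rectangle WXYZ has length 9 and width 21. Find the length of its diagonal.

Using the Pythagorean theorem:
d² = 9² + 21² = 81 + 441 = 522
d = sqrt(522) = 3*sqrt(58)

3*sqrt(58)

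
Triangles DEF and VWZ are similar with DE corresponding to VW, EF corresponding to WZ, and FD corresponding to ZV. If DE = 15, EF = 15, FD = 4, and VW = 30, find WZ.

Since the triangles are similar, the ratio of corresponding sides is constant.
Scale factor k = VW / DE = 30 / 15 = 2
WZ = k * EF = 2 * 15 = 30

30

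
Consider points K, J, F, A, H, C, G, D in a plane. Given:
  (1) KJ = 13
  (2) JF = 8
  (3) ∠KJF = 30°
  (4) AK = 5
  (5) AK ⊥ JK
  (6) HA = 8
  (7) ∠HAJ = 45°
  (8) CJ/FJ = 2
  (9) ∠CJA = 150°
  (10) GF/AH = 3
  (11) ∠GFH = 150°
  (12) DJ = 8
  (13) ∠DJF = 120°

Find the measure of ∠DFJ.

Step 1: By the law of cosines on triangle FJD: FD² = 8² + 8² − 2·8·8·cos(120°) = 192, so FD = 8·√3.
Step 2: By the inverse law of cosines on triangle DFJ: cos(∠DFJ) = ((8·√3)² + 8² − 8²) / (2·8·√3·8) = 192/221.7 = 0.866, so ∠DFJ = 30°.

Therefore, the measure of angle ∠DFJ = 30°.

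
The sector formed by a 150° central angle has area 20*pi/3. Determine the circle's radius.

r² = 360 × 20*pi/3 / (π × 150) = 16, so r = 4.

4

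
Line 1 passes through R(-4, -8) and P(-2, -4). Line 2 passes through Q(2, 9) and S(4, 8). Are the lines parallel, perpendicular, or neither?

Slope of line 1: m1 = (-4 - -8)/(-2 - -4) = 4/2 = 2
Slope of line 2: m2 = (8 - 9)/(4 - 2) = -1/2 = -1/2
m1 * m2 = (2) * (-1/2) = -1 = -1, so the lines are perpendicular.

Perpendicular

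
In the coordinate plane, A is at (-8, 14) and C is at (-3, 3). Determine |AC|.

d = sqrt((-3 - -8)^2 + (3 - 14)^2)
d = sqrt(5^2 + -11^2)
d = sqrt(25 + 121)
d = sqrt(146)

sqrt(146)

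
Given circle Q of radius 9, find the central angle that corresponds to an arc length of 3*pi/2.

Arc length L = 2πr × θ/360, so θ = 360L / (2πr).
θ = 360 × 3*pi/2 / (2π × 9)
θ = 30°
θ = 30°

30°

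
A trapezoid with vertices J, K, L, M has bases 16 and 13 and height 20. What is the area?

A trapezoid's area equals the midsegment times the height.
The midsegment is (16 + 13) / 2 = 29/2.
Area = 29/2 * 20 = 290.

290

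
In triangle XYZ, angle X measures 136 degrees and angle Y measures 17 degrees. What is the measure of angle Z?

By the triangle angle sum property, the three interior angles of any triangle add up to 180°.
We know angle X = 136° and angle Y = 17°, so their sum is 153°.
Therefore angle Z = 180° - 153° = 27°.

27 degrees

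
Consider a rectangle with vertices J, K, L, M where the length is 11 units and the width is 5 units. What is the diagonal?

d = sqrt(11^2 + 5^2) = sqrt(146)

sqrt(146)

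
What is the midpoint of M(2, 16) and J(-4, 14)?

The midpoint is the point halfway along the segment.
Move half the horizontal distance: 2 + (-4 - 2)/2 = 2 + -6/2 = -1
Move half the vertical distance: 16 + (14 - 16)/2 = 16 + -2/2 = 15
Midpoint = (-1, 15)

(-1, 15)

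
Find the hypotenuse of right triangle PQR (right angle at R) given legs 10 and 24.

In a right triangle, the square of the hypotenuse equals the sum of the squares of the two legs.
The legs are 10 and 24, so the hypotenuse = sqrt(100 + 576) = sqrt(676) = 26.

26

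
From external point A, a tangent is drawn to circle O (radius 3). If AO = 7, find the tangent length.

Let T be the point of tangency. Then OT ⊥ AT (radius ⊥ tangent).
In right triangle OTA: OA² = OT² + AT²
7² = 3² + AT²
AT² = 40, AT = 2*sqrt(10)

2*sqrt(10)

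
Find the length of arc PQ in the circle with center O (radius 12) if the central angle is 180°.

The full circumference is 2πr = 2π(12) = 24*pi.
The arc spans 180° out of 360°, which is a fraction of 1/2.
Arc length = 24*pi × 1/2 = 12*pi.

12*pi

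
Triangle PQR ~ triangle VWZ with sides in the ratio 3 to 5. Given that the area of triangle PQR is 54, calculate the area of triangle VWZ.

For similar figures, the area ratio equals the square of the side ratio.
Side ratio (PQR to VWZ) = 3:5, so area ratio = 3^2:5^2 = 9:25.
If the area of PQR is 54, then the area of VWZ = 54 * (25/9) = 150.

150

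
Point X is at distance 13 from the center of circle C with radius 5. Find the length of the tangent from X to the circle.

tangent = √(d² - r²) = √(13² - 5²) = √(169 - 25) = √144 = 12

12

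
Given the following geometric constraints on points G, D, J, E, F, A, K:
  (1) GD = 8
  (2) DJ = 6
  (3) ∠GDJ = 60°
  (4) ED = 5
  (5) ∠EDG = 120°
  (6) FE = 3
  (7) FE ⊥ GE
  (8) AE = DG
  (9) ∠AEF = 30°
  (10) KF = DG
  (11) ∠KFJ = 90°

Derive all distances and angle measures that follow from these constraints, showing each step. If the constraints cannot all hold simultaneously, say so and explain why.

The constraints are consistent.

From the given relations:
  AE = DG = 8
  KF = DG = 8

Step 1: From GD = 8, DJ = 6, and ∠GDJ = 60°, by the law of cosines:
  GJ² = GD² + DJ² - 2·GD·DJ·cos(60°) = 64 + 36 - 48 = 52
  GJ = 2·√13

Step 2: From GD = 8, DE = 5, and ∠GDE = 120°, by the law of cosines:
  GE² = GD² + DE² - 2·GD·DE·cos(120°) = 64 + 25 + 40 = 129
  GE = √129

Step 3: From FE = 3, EA = 8, and ∠FEA = 30°, by the law of cosines:
  FA² = FE² + EA² - 2·FE·EA·cos(30°) = 9 + 64 - 41.57 = 31.43
  FA ≈ 5.61

Step 4: From GE = √129, EF = 3, and ∠GEF = 90°, by the law of cosines:
  GF² = GE² + EF² - 2·GE·EF·cos(90°) = 129 + 9 - 0 = 138
  GF = √138

Step 5: From GD = 8, GE = √129, DE = 5, by the inverse law of cosines:
  cos(∠DGE) = (GD² + GE² - DE²) / (2·GD·GE)
  ∠DGE = 22.41°

Step 6: From GD = 8, GJ = 2·√13, DJ = 6, by the inverse law of cosines:
  cos(∠DGJ) = (GD² + GJ² - DJ²) / (2·GD·GJ)
  ∠DGJ = 46.1°

Step 7: From JD = 6, JG = 2·√13, DG = 8, by the inverse law of cosines:
  cos(∠DJG) = (JD² + JG² - DG²) / (2·JD·JG)
  ∠DJG = 73.9°

Step 8: From ED = 5, EG = √129, DG = 8, by the inverse law of cosines:
  cos(∠DEG) = (ED² + EG² - DG²) / (2·ED·EG)
  ∠DEG = 37.59°

Step 9: From FA = 5.61, FE = 3, AE = 8, by the inverse law of cosines:
  cos(∠AFE) = (FA² + FE² - AE²) / (2·FA·FE)
  ∠AFE = 134.48°

Step 10: From AE = 8, AF = 5.61, EF = 3, by the inverse law of cosines:
  cos(∠EAF) = (AE² + AF² - EF²) / (2·AE·AF)
  ∠EAF = 15.52°

Step 11: From GE = √129, GF = √138, EF = 3, by the inverse law of cosines:
  cos(∠EGF) = (GE² + GF² - EF²) / (2·GE·GF)
  ∠EGF = 14.8°

Step 12: From FE = 3, FG = √138, EG = √129, by the inverse law of cosines:
  cos(∠EFG) = (FE² + FG² - EG²) / (2·FE·FG)
  ∠EFG = 75.2°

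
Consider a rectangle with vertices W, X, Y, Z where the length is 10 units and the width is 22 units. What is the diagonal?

A rectangle's diagonal splits it into two right triangles, with the diagonal as the hypotenuse.
By the Pythagorean theorem, d^2 = 10^2 + 22^2 = 584.
Therefore d = sqrt(584) = 2*sqrt(146).

2*sqrt(146)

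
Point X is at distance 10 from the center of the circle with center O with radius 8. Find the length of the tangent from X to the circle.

Let T be the point of tangency. Then OT ⊥ XT (radius ⊥ tangent).
In right triangle OTX: OX² = OT² + XT²
10² = 8² + XT²
XT² = 36, XT = 6

6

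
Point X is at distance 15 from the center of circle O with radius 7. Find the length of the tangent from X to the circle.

Let T be the point of tangency. Then OT ⊥ XT (radius ⊥ tangent).
In right triangle OTX: OX² = OT² + XT²
15² = 7² + XT²
XT² = 176, XT = 4*sqrt(11)

4*sqrt(11)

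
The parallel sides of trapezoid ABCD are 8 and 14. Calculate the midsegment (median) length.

The midsegment of a trapezoid = (base1 + base2) / 2
midsegment = (8 + 14) / 2
midsegment = 22 / 2
midsegment = 11

11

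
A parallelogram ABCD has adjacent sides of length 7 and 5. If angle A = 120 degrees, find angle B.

Consecutive angles are supplementary: angle B = 180 - 120 = 60 degrees.

60 degrees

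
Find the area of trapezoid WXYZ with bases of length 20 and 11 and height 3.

A trapezoid's area equals the midsegment times the height.
The midsegment is (20 + 11) / 2 = 31/2.
Area = 31/2 * 3 = 93/2.

93/2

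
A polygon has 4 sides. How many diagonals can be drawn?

The number of diagonals in an n-gon is n(n - 3)/2.
For n = 4: 4(4 - 3)/2 = 4 × 1 / 2 = 2.

2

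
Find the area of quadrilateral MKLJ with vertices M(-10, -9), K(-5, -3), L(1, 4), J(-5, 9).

The Shoelace formula works by pairing each vertex with the next (cycling back to the first).
For each pair, compute x_i*y_(i+1) - x_(i+1)*y_i:
  (-10*-3 - -5*-9) = -15
  (-5*4 - 1*-3) = -17
  (1*9 - -5*4) = 29
  (-5*-9 - -10*9) = 135
Taking half the absolute value of the total: Area = (1/2)(132) = 66.

66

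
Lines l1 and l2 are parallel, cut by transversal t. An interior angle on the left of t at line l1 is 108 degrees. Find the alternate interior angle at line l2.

Alternate interior angles formed by parallel lines and a transversal are equal.
The given angle is 108 degrees.
The alternate interior angle = 108 degrees.

108 degrees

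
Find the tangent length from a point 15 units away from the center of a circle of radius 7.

tangent = √(d² - r²) = √(15² - 7²) = √(225 - 49) = √176 = 4*sqrt(11)

4*sqrt(11)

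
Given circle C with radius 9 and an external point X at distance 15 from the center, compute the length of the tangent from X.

tangent = √(d² - r²) = √(15² - 9²) = √(225 - 81) = √144 = 12

12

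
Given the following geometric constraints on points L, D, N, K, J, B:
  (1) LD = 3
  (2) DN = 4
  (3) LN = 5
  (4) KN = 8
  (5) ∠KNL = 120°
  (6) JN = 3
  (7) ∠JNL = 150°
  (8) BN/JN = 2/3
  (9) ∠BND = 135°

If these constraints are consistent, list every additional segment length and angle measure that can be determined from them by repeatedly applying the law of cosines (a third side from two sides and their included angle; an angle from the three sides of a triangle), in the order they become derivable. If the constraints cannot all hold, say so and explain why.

The constraints are consistent. Derivable facts, in order:
After 1 step:
- DB ≈ 5.6
- LJ ≈ 7.74
- LK = √129
- ∠DLN = 53.13°
- ∠DNL = 36.87°
- ∠LDN = 90°
After 2 steps:
- ∠BDN = 14.64°
- ∠DBN = 30.36°
- ∠JLN = 11.17°
- ∠KLN = 37.59°
- ∠LJN = 18.83°
- ∠LKN = 22.41°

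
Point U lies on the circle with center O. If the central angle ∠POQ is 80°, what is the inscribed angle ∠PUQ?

Inscribed angle = 80° / 2 = 40° (inscribed angle theorem).

40°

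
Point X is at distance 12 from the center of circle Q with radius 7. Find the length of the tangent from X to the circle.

The tangent, radius, and line from the external point to the center form a right triangle.
The right angle is where the tangent meets the radius.
By the Pythagorean theorem: tangent² + 7² = 12²
tangent² = 144 - 49 = 95
tangent = sqrt(95)

sqrt(95)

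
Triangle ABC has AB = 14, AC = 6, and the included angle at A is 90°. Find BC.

Since angle A = 90°, this is a right triangle and the law of cosines reduces to the Pythagorean theorem.
BC^2 = 14^2 + 6^2 = 232
BC = 2*sqrt(58)

2*sqrt(58)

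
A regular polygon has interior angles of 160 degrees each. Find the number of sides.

The exterior angle is the supplement of the interior angle: 180 - 160 = 20 degrees.
Since the exterior angles of any convex polygon sum to 360 degrees, the number of sides is 360 / 20 = 18.

18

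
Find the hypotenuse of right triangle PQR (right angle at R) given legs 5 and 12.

In a right triangle, the square of the hypotenuse equals the sum of the squares of the two legs.
The legs are 5 and 12, so the hypotenuse = sqrt(25 + 144) = sqrt(169) = 13.

13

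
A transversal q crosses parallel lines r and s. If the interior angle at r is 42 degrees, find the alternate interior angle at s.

Alternate interior angles lie on opposite sides of the transversal, between the parallel lines.
By the alternate interior angle theorem, they are equal: 42 degrees.

42 degrees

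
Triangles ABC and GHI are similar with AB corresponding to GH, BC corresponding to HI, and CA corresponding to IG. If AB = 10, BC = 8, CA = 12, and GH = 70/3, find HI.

Similar triangles have proportional sides. Setting up the proportion:
GH / AB = HI / BC
70/3 / 10 = HI / 8
HI = 8 * 70/3 / 10 = 56/3.

56/3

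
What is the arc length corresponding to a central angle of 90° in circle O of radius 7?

Arc length = 2πr × θ/360
= 2π × 7 × 1/4
= 7*pi/2

7*pi/2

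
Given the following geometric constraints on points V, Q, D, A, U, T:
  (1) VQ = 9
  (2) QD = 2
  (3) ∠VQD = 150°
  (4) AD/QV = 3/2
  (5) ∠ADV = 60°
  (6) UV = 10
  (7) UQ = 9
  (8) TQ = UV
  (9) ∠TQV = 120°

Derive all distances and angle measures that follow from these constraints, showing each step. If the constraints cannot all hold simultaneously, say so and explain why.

The constraints are consistent.

From the given relations:
  AD = 3/2·QV = 3/2·9 ≈ 13.5
  TQ = UV = 10

Step 1: From VQ = 9, QD = 2, and ∠VQD = 150°, by the law of cosines:
  VD² = VQ² + QD² - 2·VQ·QD·cos(150°) = 81 + 4 + 31.18 = 116.2
  VD ≈ 10.78

Step 2: From VQ = 9, QT = 10, and ∠VQT = 120°, by the law of cosines:
  VT² = VQ² + QT² - 2·VQ·QT·cos(120°) = 81 + 100 + 90 = 271
  VT ≈ 16.46

Step 3: From VQ = 9, VU = 10, QU = 9, by the inverse law of cosines:
  cos(∠QVU) = (VQ² + VU² - QU²) / (2·VQ·VU)
  ∠QVU = 56.25°

Step 4: From QU = 9, QV = 9, UV = 10, by the inverse law of cosines:
  cos(∠UQV) = (QU² + QV² - UV²) / (2·QU·QV)
  ∠UQV = 67.5°

Step 5: From UQ = 9, UV = 10, QV = 9, by the inverse law of cosines:
  cos(∠QUV) = (UQ² + UV² - QV²) / (2·UQ·UV)
  ∠QUV = 56.25°

Step 6: From VD = 10.78, DA = 13.5, and ∠VDA = 60°, by the law of cosines:
  VA² = VD² + DA² - 2·VD·DA·cos(60°) = 116.2 + 182.2 - 145.5 = 152.9
  VA ≈ 12.37

Step 7: From VD = 10.78, VQ = 9, DQ = 2, by the inverse law of cosines:
  cos(∠DVQ) = (VD² + VQ² - DQ²) / (2·VD·VQ)
  ∠DVQ = 5.32°

Step 8: From VQ = 9, VT = 16.46, QT = 10, by the inverse law of cosines:
  cos(∠QVT) = (VQ² + VT² - QT²) / (2·VQ·VT)
  ∠QVT = 31.74°

Step 9: From DQ = 2, DV = 10.78, QV = 9, by the inverse law of cosines:
  cos(∠QDV) = (DQ² + DV² - QV²) / (2·DQ·DV)
  ∠QDV = 24.68°

Step 10: From TQ = 10, TV = 16.46, QV = 9, by the inverse law of cosines:
  cos(∠QTV) = (TQ² + TV² - QV²) / (2·TQ·TV)
  ∠QTV = 28.26°

Step 11: From VA = 12.37, VD = 10.78, AD = 13.5, by the inverse law of cosines:
  cos(∠AVD) = (VA² + VD² - AD²) / (2·VA·VD)
  ∠AVD = 70.99°

Step 12: From AD = 13.5, AV = 12.37, DV = 10.78, by the inverse law of cosines:
  cos(∠DAV) = (AD² + AV² - DV²) / (2·AD·AV)
  ∠DAV = 49.01°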